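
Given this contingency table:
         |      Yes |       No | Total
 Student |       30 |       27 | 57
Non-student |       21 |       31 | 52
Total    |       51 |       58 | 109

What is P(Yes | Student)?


P(Yes | Student) = 30/(30+27) = 30/57 = 10/19

P(Yes|Student) = 10/19 ≈ 52.63%


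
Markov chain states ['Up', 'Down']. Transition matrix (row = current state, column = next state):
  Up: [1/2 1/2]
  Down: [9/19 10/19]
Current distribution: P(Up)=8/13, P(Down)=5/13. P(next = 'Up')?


P(next=Up) = Σᵢ P(now=i)×P(i→Up)
= 8/13×1/2 + 5/13×9/19
= 4/13 + 45/247 = 121/247

P = 121/247 ≈ 0.4899


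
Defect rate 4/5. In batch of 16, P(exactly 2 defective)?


Binomial: P(X=2) = C(16,2)×p^2×(1-p)^14
= 120 × 16/25 × 1/6103515625 = 384/30517578125

P(X=2) = 384/30517578125 ≈ 0.00%


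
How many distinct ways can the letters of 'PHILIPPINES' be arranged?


Letters: 11, freq: {'P': 3, 'H': 1, 'I': 3, 'L': 1, 'N': 1, 'E': 1, 'S': 1}
11!/(3!×1!×3!×1!×1!×1!×1!) = 39916800/36 = 1108800

1108800


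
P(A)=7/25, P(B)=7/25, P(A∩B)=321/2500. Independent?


P(A)×P(B) = 49/625
P(A∩B) = 321/2500
Not equal → NOT independent

No, not independent


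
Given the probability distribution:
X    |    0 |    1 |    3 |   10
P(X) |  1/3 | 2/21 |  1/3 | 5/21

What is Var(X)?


E[X] = 73/21
E[X²] = 565/21
Var(X) = E[X²] - (E[X])² = 565/21 - 5329/441 = 6536/441

Var(X) = 6536/441 ≈ 14.8209


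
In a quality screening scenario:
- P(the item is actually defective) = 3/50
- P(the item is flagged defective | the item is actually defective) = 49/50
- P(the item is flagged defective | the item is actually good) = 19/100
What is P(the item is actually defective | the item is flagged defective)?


Using Bayes' theorem:
P(A|B) = P(B|A)·P(A) / P(B)

P(the item is flagged defective) = 49/50 × 3/50 + 19/100 × 47/50
= 147/2500 + 893/5000 = 1187/5000

P(the item is actually defective|the item is flagged defective) = (147/2500) / (1187/5000) = 294/1187

P(the item is actually defective|the item is flagged defective) = 294/1187 ≈ 24.77%


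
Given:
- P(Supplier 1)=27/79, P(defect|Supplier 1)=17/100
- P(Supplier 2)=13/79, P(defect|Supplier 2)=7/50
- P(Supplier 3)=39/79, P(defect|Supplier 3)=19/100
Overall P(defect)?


P(B) = Σ P(B|Aᵢ)×P(Aᵢ)
  17/100×27/79 = 459/7900
  7/50×13/79 = 91/3950
  19/100×39/79 = 741/7900
Sum = 691/3950

P(defect) = 691/3950 ≈ 17.49%


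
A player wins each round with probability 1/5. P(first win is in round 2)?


Geometric: P(X=2) = (1-p)^(k-1)×p = (4/5)^1×1/5 = 4/25

P(X=2) = 4/25 ≈ 16.00%


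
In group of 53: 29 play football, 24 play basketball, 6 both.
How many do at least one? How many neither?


|A∪B| = 29+24-6 = 47
Neither = 53-47 = 6

At least one: 47; Neither: 6


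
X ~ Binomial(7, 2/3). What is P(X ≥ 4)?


P(X ≥ 4) = Σ P(X=i) for i=4..7
P(X=4) = 560/2187
P(X=5) = 224/729
P(X=6) = 448/2187
P(X=7) = 128/2187
Sum = 1808/2187

P(X ≥ 4) = 1808/2187 ≈ 82.67%


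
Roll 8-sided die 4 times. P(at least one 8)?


P(no 8)^4 = (7/8)^4 = 2401/4096
P(≥1) = 1 - 2401/4096 = 1695/4096

P = 1695/4096 ≈ 41.38%


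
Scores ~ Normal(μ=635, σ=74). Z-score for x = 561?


z = (x - μ)/σ = (561 - 635)/74 = -1.0

z = -1.0


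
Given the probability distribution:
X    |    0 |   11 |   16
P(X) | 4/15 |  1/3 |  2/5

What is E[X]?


E[X] = Σ x·P(X=x)
= (0)×(4/15) + (11)×(1/3) + (16)×(2/5)
= 151/15

E[X] = 151/15


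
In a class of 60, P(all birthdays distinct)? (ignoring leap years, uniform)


P(all different) = Π(365-i)/365 for i=0..59
= (365/365)×(364/365)×...×(306/365)
= 0.005877

P ≈ 0.0059 ≈ 0.59%


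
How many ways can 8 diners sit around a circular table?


Circular arrangements of 8 distinct objects: fix one position to break rotational symmetry.
(n-1)! = 7! = 5040

5040


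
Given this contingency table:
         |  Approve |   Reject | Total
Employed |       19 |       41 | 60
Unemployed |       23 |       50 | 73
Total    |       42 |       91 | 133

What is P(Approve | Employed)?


P(Approve | Employed) = 19/(19+41) = 19/60

P(Approve|Employed) = 19/60 ≈ 31.67%


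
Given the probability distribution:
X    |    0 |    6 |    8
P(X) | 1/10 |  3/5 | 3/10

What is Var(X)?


E[X] = 6
E[X²] = 204/5
Var(X) = E[X²] - (E[X])² = 204/5 - 36 = 24/5

Var(X) = 24/5 ≈ 4.8000


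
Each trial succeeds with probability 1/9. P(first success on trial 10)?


Geometric: P(X=10) = (1-p)^(k-1)×p = (8/9)^9×1/9 = 134217728/3486784401

P(X=10) = 134217728/3486784401 ≈ 3.85%


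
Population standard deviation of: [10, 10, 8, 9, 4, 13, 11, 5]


Mean = 70/8 = 35/4
  (10-35/4)²=25/16
  (10-35/4)²=25/16
  (8-35/4)²=9/16
  (9-35/4)²=1/16
  (4-35/4)²=361/16
  (13-35/4)²=289/16
  (11-35/4)²=81/16
  (5-35/4)²=225/16
Σ(x-μ)² = 127/2
σ² = (127/2)/8 = 127/16

σ = √(127/16) ≈ 2.8174


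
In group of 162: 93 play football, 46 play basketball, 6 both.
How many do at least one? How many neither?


|A∪B| = 93+46-6 = 133
Neither = 162-133 = 29

At least one: 133; Neither: 29


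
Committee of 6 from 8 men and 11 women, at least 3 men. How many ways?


Count by #men:
  3M,3W: C(8,3)×C(11,3)=9240
  4M,2W: C(8,4)×C(11,2)=3850
  5M,1W: C(8,5)×C(11,1)=616
  6M,0W: C(8,6)×C(11,0)=28
Total = 13734

13734


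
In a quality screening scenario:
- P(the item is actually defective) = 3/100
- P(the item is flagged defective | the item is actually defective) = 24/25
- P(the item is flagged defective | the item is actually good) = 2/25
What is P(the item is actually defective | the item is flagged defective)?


Using Bayes' theorem:
P(A|B) = P(B|A)·P(A) / P(B)

P(the item is flagged defective) = 24/25 × 3/100 + 2/25 × 97/100
= 18/625 + 97/1250 = 133/1250

P(the item is actually defective|the item is flagged defective) = (18/625) / (133/1250) = 36/133

P(the item is actually defective|the item is flagged defective) = 36/133 ≈ 27.07%


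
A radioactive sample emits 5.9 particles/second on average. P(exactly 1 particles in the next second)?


Poisson(λ=5.9): P(X=1) = e^(-λ)×λ^k/k!
= e^(-5.9) × 5.9^1 / 1!
≈ 0.002739444819 × 5.9 / 1 ≈ 0.016163

P(X=1) ≈ 0.016163 ≈ 1.62%


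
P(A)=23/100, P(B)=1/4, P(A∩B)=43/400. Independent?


P(A)×P(B) = 23/400
P(A∩B) = 43/400
Not equal → NOT independent

No, not independent


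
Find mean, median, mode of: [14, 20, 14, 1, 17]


Sorted: [1, 14, 14, 17, 20]
Mean = 66/5
Median = 14
Freq: {14: 2, 20: 1, 1: 1, 17: 1}
Mode: [14]

Mean=66/5, Median=14, Mode=14


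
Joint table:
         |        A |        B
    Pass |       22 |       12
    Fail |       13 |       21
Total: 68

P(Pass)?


P(Pass) = (22+12)/68 = 34/68 = 1/2

P(Pass) = 1/2 ≈ 50.00%


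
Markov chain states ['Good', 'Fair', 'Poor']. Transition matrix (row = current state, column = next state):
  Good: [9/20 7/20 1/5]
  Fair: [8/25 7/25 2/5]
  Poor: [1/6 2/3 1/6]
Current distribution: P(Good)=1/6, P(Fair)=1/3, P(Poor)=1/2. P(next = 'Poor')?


P(next=Poor) = Σᵢ P(now=i)×P(i→Poor)
= 1/6×1/5 + 1/3×2/5 + 1/2×1/6
= 1/30 + 2/15 + 1/12 = 1/4

P = 1/4 ≈ 0.2500


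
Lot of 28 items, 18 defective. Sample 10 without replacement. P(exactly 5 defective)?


Hypergeometric: C(18,5)×C(10,5)/C(28,10)
= 8568×252/13123110 = 51408/312455

P(X=5) = 51408/312455 ≈ 16.45%


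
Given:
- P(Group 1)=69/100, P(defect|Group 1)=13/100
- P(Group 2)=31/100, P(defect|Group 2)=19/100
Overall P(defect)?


P(B) = Σ P(B|Aᵢ)×P(Aᵢ)
  13/100×69/100 = 897/10000
  19/100×31/100 = 589/10000
Sum = 743/5000

P(defect) = 743/5000 ≈ 14.86%


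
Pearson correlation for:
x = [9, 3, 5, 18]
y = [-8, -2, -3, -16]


n=4, Σx=35, Σy=-29, Σxy=-381, Σx²=439, Σy²=333
r = (4×(-381) - 35×(-29))/√((4×439 - 35²)(4×333 - (-29)²))
= -509/√(531×491) = -509/√260721 ≈ -509/510.6085 ≈ -0.9968

r ≈ -0.9968


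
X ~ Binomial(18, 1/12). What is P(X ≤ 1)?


P(X ≤ 1) = Σ P(X=i) for i=0..1
P(X=0) = 5559917313492231481/26623333280885243904
P(X=1) = 505447028499293771/1479074071160291328
Sum = 14657963826479519359/26623333280885243904

P(X ≤ 1) = 14657963826479519359/26623333280885243904 ≈ 55.06%


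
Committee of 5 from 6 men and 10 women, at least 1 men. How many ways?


Count by #men:
  1M,4W: C(6,1)×C(10,4)=1260
  2M,3W: C(6,2)×C(10,3)=1800
  3M,2W: C(6,3)×C(10,2)=900
  4M,1W: C(6,4)×C(10,1)=150
  5M,0W: C(6,5)×C(10,0)=6
Total = 4116

4116


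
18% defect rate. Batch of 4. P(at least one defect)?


P(all good) = (41/50)^4 = 2825761/6250000
P(≥1 defect) = 3424239/6250000

P = 3424239/6250000 ≈ 54.79%


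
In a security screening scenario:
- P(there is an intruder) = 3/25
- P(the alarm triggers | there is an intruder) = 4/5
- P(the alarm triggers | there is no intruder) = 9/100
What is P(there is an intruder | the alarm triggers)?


Using Bayes' theorem:
P(A|B) = P(B|A)·P(A) / P(B)

P(the alarm triggers) = 4/5 × 3/25 + 9/100 × 22/25
= 12/125 + 99/1250 = 219/1250

P(there is an intruder|the alarm triggers) = (12/125) / (219/1250) = 40/73

P(there is an intruder|the alarm triggers) = 40/73 ≈ 54.79%


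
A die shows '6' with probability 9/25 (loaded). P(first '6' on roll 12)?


Geometric: P(X=12) = (1-p)^(k-1)×p = (16/25)^11×9/25 = 158329674399744/59604644775390625

P(X=12) = 158329674399744/59604644775390625 ≈ 0.27%


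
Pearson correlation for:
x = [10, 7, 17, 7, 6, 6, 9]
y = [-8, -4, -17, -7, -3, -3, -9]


n=7, Σx=62, Σy=-51, Σxy=-563, Σx²=640, Σy²=517
r = (7×(-563) - 62×(-51))/√((7×640 - 62²)(7×517 - (-51)²))
= -779/√(636×1018) = -779/√647448 ≈ -779/804.6415 ≈ -0.9681

r ≈ -0.9681


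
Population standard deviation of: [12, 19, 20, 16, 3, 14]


Mean = 84/6 = 14
  (12-14)²=4
  (19-14)²=25
  (20-14)²=36
  (16-14)²=4
  (3-14)²=121
  (14-14)²=0
Σ(x-μ)² = 190
σ² = 190/6 = 95/3

σ = √(95/3) ≈ 5.6273


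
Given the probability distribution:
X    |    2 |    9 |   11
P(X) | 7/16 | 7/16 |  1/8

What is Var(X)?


E[X] = 99/16
E[X²] = 837/16
Var(X) = E[X²] - (E[X])² = 837/16 - 9801/256 = 3591/256

Var(X) = 3591/256 ≈ 14.0273


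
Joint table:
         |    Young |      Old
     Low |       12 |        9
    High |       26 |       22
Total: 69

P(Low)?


P(Low) = (12+9)/69 = 21/69 = 7/23

P(Low) = 7/23 ≈ 30.43%


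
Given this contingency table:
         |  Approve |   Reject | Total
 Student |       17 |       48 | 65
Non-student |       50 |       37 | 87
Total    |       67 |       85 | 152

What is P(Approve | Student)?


P(Approve | Student) = 17/(17+48) = 17/65

P(Approve|Student) = 17/65 ≈ 26.15%


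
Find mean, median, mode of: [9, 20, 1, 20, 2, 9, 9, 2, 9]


Sorted: [1, 2, 2, 9, 9, 9, 9, 20, 20]
Mean = 81/9 = 9
Median = 9
Freq: {9: 4, 20: 2, 1: 1, 2: 2}
Mode: [9]

Mean=9, Median=9, Mode=9


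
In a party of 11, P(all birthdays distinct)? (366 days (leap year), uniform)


P(all different) = Π(366-i)/366 for i=0..10
= (366/366)×(365/366)×...×(356/366)
= 0.859219

P ≈ 0.8592 ≈ 85.92%


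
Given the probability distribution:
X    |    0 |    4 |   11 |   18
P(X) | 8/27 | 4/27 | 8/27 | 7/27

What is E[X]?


E[X] = Σ x·P(X=x)
= (0)×(8/27) + (4)×(4/27) + (11)×(8/27) + (18)×(7/27)
= 230/27

E[X] = 230/27


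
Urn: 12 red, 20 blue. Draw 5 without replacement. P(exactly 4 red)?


Hypergeometric: C(12,4)×C(20,1)/C(32,5)
= 495×20/201376 = 2475/50344

P(X=4) = 2475/50344 ≈ 4.92%


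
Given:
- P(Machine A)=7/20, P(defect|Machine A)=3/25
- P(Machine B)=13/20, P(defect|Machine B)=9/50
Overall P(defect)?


P(B) = Σ P(B|Aᵢ)×P(Aᵢ)
  3/25×7/20 = 21/500
  9/50×13/20 = 117/1000
Sum = 159/1000

P(defect) = 159/1000 ≈ 15.90%


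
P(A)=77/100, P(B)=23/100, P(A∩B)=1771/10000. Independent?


P(A)×P(B) = 1771/10000
P(A∩B) = 1771/10000
Equal ✓ → Independent

Yes, independent


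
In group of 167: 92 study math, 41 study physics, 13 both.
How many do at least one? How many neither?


|A∪B| = 92+41-13 = 120
Neither = 167-120 = 47

At least one: 120; Neither: 47


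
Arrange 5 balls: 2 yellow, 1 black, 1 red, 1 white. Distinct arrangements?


5!/(2!×1!×1!×1!) = 60

60


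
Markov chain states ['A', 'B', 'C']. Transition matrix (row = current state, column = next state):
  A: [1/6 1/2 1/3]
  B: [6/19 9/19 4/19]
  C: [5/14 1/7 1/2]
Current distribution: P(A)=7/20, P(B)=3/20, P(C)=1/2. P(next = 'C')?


P(next=C) = Σᵢ P(now=i)×P(i→C)
= 7/20×1/3 + 3/20×4/19 + 1/2×1/2
= 7/60 + 3/95 + 1/4 = 227/570

P = 227/570 ≈ 0.3982


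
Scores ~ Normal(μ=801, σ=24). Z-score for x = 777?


z = (x - μ)/σ = (777 - 801)/24 = -1.0

z = -1.0


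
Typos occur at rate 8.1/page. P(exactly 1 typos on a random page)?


Poisson(λ=8.1): P(X=1) = e^(-λ)×λ^k/k!
= e^(-8.1) × 8.1^1 / 1!
≈ 0.0003035391381 × 8.1 / 1 ≈ 0.002459

P(X=1) ≈ 0.002459 ≈ 0.25%


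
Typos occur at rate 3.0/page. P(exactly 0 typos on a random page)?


Poisson(λ=3.0): P(X=0) = e^(-λ)×λ^k/k!
= e^(-3.0) × 3.0^0 / 0!
≈ 0.04978706837 × 1 / 1 ≈ 0.049787

P(X=0) ≈ 0.049787 ≈ 4.98%


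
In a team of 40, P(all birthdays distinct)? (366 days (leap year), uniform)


P(all different) = Π(366-i)/366 for i=0..39
= (366/366)×(365/366)×...×(327/366)
= 0.109455

P ≈ 0.1095 ≈ 10.95%


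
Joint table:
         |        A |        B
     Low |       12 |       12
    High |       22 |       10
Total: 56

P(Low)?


P(Low) = (12+12)/56 = 24/56 = 3/7

P(Low) = 3/7 ≈ 42.86%


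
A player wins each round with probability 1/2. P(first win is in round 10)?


Geometric: P(X=10) = (1-p)^(k-1)×p = (1/2)^9×1/2 = 1/1024

P(X=10) = 1/1024 ≈ 0.10%


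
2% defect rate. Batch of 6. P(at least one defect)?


P(all good) = (49/50)^6 = 13841287201/15625000000
P(≥1 defect) = 1783712799/15625000000

P = 1783712799/15625000000 ≈ 11.42%


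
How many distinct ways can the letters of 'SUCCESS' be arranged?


Letters: 7, freq: {'S': 3, 'U': 1, 'C': 2, 'E': 1}
7!/(3!×1!×2!×1!) = 5040/12 = 420

420


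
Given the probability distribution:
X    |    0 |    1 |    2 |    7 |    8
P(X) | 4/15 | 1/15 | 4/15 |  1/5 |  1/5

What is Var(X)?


E[X] = 18/5
E[X²] = 356/15
Var(X) = E[X²] - (E[X])² = 356/15 - 324/25 = 808/75

Var(X) = 808/75 ≈ 10.7733


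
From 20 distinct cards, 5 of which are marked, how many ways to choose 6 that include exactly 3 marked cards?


Choose 3 of the 5 marked cards and 3 of the other 15 cards:
C(5,3)×C(15,3) = 10×455 = 4550

4550


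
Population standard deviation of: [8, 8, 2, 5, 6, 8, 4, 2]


Mean = 43/8
  (8-43/8)²=441/64
  (8-43/8)²=441/64
  (2-43/8)²=729/64
  (5-43/8)²=9/64
  (6-43/8)²=25/64
  (8-43/8)²=441/64
  (4-43/8)²=121/64
  (2-43/8)²=729/64
Σ(x-μ)² = 367/8
σ² = (367/8)/8 = 367/64

σ = √(367/64) ≈ 2.3947


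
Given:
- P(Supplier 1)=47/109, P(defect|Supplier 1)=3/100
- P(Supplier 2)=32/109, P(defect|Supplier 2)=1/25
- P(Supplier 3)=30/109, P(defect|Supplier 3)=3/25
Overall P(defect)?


P(B) = Σ P(B|Aᵢ)×P(Aᵢ)
  3/100×47/109 = 141/10900
  1/25×32/109 = 32/2725
  3/25×30/109 = 18/545
Sum = 629/10900

P(defect) = 629/10900 ≈ 5.77%


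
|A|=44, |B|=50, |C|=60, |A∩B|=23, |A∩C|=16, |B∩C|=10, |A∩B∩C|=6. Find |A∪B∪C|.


|A∪B∪C| = 44+50+60-23-16-10+6 = 111

|A∪B∪C| = 111


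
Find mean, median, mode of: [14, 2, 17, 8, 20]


Sorted: [2, 8, 14, 17, 20]
Mean = 61/5
Median = 14
Freq: {14: 1, 2: 1, 17: 1, 8: 1, 20: 1}
Mode: No mode

Mean=61/5, Median=14, Mode=No mode


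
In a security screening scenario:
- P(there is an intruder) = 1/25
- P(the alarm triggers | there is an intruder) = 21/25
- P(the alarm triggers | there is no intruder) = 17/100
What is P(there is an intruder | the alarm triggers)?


Using Bayes' theorem:
P(A|B) = P(B|A)·P(A) / P(B)

P(the alarm triggers) = 21/25 × 1/25 + 17/100 × 24/25
= 21/625 + 102/625 = 123/625

P(there is an intruder|the alarm triggers) = (21/625) / (123/625) = 7/41

P(there is an intruder|the alarm triggers) = 7/41 ≈ 17.07%


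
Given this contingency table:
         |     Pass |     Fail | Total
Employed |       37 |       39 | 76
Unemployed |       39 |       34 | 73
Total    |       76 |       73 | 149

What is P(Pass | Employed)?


P(Pass | Employed) = 37/(37+39) = 37/76

P(Pass|Employed) = 37/76 ≈ 48.68%


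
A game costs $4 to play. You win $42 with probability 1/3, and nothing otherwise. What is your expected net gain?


E[gain] = (42-4)×1/3 + (-4)×2/3
= 38/3 - 8/3 = 10

Expected net gain = $10 ≈ $10.00


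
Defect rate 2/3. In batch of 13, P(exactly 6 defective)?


Binomial: P(X=6) = C(13,6)×p^6×(1-p)^7
= 1716 × 64/729 × 1/2187 = 36608/531441

P(X=6) = 36608/531441 ≈ 6.89%


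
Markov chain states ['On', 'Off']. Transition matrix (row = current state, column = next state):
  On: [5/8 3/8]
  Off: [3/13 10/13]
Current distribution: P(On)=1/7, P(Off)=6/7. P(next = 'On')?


P(next=On) = Σᵢ P(now=i)×P(i→On)
= 1/7×5/8 + 6/7×3/13
= 5/56 + 18/91 = 209/728

P = 209/728 ≈ 0.2871


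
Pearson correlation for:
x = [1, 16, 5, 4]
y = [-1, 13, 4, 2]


n=4, Σx=26, Σy=18, Σxy=235, Σx²=298, Σy²=190
r = (4×235 - 26×18)/√((4×298 - 26²)(4×190 - 18²))
= 472/√(516×436) = 472/√224976 ≈ 472/474.3164 ≈ 0.9951

r ≈ 0.9951


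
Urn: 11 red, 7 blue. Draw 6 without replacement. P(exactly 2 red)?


Hypergeometric: C(11,2)×C(7,4)/C(18,6)
= 55×35/18564 = 275/2652

P(X=2) = 275/2652 ≈ 10.37%


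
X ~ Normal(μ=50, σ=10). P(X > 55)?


z = (55-50)/10 = 0.5
P(X > 55) = 1 - P(Z ≤ 0.5) = 1 - 0.6915 = 0.3085

P(X > 55) ≈ 0.3085


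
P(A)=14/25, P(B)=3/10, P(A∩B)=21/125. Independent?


P(A)×P(B) = 21/125
P(A∩B) = 21/125
Equal ✓ → Independent

Yes, independent


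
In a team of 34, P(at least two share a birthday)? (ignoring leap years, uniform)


P(all different) = Π(365-i)/365 for i=0..33
= 0.204683
P(match) = 1 - 0.204683 = 0.795317

P ≈ 0.7953 ≈ 79.53%


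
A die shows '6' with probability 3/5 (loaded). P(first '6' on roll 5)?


Geometric: P(X=5) = (1-p)^(k-1)×p = (2/5)^4×3/5 = 48/3125

P(X=5) = 48/3125 ≈ 1.54%


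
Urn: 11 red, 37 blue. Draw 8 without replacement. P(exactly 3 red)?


Hypergeometric: C(11,3)×C(37,5)/C(48,8)
= 165×435897/377348994 = 726495/3811606

P(X=3) = 726495/3811606 ≈ 19.06%


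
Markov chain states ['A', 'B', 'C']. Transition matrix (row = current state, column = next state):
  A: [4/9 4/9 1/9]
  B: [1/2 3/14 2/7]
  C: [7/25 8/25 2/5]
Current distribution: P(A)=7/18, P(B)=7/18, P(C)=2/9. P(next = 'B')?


P(next=B) = Σᵢ P(now=i)×P(i→B)
= 7/18×4/9 + 7/18×3/14 + 2/9×8/25
= 14/81 + 1/12 + 16/225 = 2651/8100

P = 2651/8100 ≈ 0.3273


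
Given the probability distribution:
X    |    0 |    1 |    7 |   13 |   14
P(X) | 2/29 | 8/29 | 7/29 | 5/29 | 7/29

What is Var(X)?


E[X] = 220/29
E[X²] = 2568/29
Var(X) = E[X²] - (E[X])² = 2568/29 - 48400/841 = 26072/841

Var(X) = 26072/841 ≈ 31.0012


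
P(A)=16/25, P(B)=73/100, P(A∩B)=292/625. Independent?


P(A)×P(B) = 292/625
P(A∩B) = 292/625
Equal ✓ → Independent

Yes, independent


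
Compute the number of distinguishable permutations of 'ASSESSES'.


Letters: 8, freq: {'A': 1, 'S': 5, 'E': 2}
8!/(1!×5!×2!) = 40320/240 = 168

168


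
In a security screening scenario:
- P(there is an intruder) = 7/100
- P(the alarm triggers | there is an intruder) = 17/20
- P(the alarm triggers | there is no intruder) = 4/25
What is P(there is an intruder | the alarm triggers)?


Using Bayes' theorem:
P(A|B) = P(B|A)·P(A) / P(B)

P(the alarm triggers) = 17/20 × 7/100 + 4/25 × 93/100
= 119/2000 + 93/625 = 2083/10000

P(there is an intruder|the alarm triggers) = (119/2000) / (2083/10000) = 595/2083

P(there is an intruder|the alarm triggers) = 595/2083 ≈ 28.56%


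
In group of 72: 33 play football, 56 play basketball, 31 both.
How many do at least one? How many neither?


|A∪B| = 33+56-31 = 58
Neither = 72-58 = 14

At least one: 58; Neither: 14


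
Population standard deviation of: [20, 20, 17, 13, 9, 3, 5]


Mean = 87/7
  (20-87/7)²=2809/49
  (20-87/7)²=2809/49
  (17-87/7)²=1024/49
  (13-87/7)²=16/49
  (9-87/7)²=576/49
  (3-87/7)²=4356/49
  (5-87/7)²=2704/49
Σ(x-μ)² = 2042/7
σ² = (2042/7)/7 = 2042/49

σ = √(2042/49) ≈ 6.4555


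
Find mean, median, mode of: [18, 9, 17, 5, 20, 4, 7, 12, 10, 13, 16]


Sorted: [4, 5, 7, 9, 10, 12, 13, 16, 17, 18, 20]
Mean = 131/11
Median = 12
Freq: {18: 1, 9: 1, 17: 1, 5: 1, 20: 1, 4: 1, 7: 1, 12: 1, 10: 1, 13: 1, 16: 1}
Mode: No mode

Mean=131/11, Median=12, Mode=No mode


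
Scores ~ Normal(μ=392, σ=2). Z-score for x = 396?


z = (x - μ)/σ = (396 - 392)/2 = 2.0

z = 2.0


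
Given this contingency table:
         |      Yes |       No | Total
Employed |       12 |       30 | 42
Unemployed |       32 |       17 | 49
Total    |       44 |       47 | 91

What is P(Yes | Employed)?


P(Yes | Employed) = 12/(12+30) = 12/42 = 2/7

P(Yes|Employed) = 2/7 ≈ 28.57%


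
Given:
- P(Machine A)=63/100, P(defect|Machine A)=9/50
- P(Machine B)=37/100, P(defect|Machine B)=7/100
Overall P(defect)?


P(B) = Σ P(B|Aᵢ)×P(Aᵢ)
  9/50×63/100 = 567/5000
  7/100×37/100 = 259/10000
Sum = 1393/10000

P(defect) = 1393/10000 ≈ 13.93%


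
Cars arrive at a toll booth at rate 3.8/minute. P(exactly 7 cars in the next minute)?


Poisson(λ=3.8): P(X=7) = e^(-λ)×λ^k/k!
= e^(-3.8) × 3.8^7 / 7!
≈ 0.02237077186 × 11441.5582592 / 5040 ≈ 0.050785

P(X=7) ≈ 0.050785 ≈ 5.08%


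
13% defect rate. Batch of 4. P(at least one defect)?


P(all good) = (87/100)^4 = 57289761/100000000
P(≥1 defect) = 42710239/100000000

P = 42710239/100000000 ≈ 42.71%


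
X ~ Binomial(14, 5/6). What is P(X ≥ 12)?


P(X ≥ 12) = Σ P(X=i) for i=12..14
P(X=12) = 22216796875/78364164096
P(X=13) = 8544921875/39182082048
P(X=14) = 6103515625/78364164096
Sum = 7568359375/13060694016

P(X ≥ 12) = 7568359375/13060694016 ≈ 57.95%


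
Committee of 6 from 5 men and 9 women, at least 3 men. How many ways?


Count by #men:
  3M,3W: C(5,3)×C(9,3)=840
  4M,2W: C(5,4)×C(9,2)=180
  5M,1W: C(5,5)×C(9,1)=9
Total = 1029

1029


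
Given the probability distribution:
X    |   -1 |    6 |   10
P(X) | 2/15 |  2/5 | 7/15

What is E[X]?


E[X] = Σ x·P(X=x)
= (-1)×(2/15) + (6)×(2/5) + (10)×(7/15)
= 104/15

E[X] = 104/15


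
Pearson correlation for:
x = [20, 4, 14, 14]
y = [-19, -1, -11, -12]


n=4, Σx=52, Σy=-43, Σxy=-706, Σx²=808, Σy²=627
r = (4×(-706) - 52×(-43))/√((4×808 - 52²)(4×627 - (-43)²))
= -588/√(528×659) = -588/√347952 ≈ -588/589.8746 ≈ -0.9968

r ≈ -0.9968


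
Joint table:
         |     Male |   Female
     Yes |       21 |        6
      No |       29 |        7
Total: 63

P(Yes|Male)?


P(Yes|Male) = 21/(21+29) = 21/50

P = 21/50 ≈ 42.00%


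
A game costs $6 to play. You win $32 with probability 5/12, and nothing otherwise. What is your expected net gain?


E[gain] = (32-6)×5/12 + (-6)×7/12
= 65/6 - 7/2 = 22/3

Expected net gain = $22/3 ≈ $7.33


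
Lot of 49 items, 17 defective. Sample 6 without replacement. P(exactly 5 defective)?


Hypergeometric: C(17,5)×C(32,1)/C(49,6)
= 6188×32/13983816 = 3536/249711

P(X=5) = 3536/249711 ≈ 1.42%


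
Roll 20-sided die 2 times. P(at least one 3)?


P(no 3)^2 = (19/20)^2 = 361/400
P(≥1) = 1 - 361/400 = 39/400

P = 39/400 ≈ 9.75%


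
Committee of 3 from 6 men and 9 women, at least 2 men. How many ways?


Count by #men:
  2M,1W: C(6,2)×C(9,1)=135
  3M,0W: C(6,3)×C(9,0)=20
Total = 155

155


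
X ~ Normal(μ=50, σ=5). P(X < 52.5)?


z = (52.5-50)/5 = 0.5
P(Z < 0.5) = 0.6915

P(X < 52.5) ≈ 0.6915


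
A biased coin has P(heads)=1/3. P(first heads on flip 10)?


Geometric: P(X=10) = (1-p)^(k-1)×p = (2/3)^9×1/3 = 512/59049

P(X=10) = 512/59049 ≈ 0.87%


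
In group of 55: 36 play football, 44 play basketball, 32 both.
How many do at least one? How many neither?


|A∪B| = 36+44-32 = 48
Neither = 55-48 = 7

At least one: 48; Neither: 7


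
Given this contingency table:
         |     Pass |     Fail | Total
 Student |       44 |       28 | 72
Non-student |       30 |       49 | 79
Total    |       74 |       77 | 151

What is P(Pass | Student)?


P(Pass | Student) = 44/(44+28) = 44/72 = 11/18

P(Pass|Student) = 11/18 ≈ 61.11%


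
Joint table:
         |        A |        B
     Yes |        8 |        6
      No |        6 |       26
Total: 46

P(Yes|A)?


P(Yes|A) = 8/(8+6) = 8/14 = 4/7

P = 4/7 ≈ 57.14%


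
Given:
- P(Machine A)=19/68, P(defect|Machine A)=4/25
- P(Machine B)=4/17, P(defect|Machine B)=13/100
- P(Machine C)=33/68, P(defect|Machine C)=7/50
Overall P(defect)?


P(B) = Σ P(B|Aᵢ)×P(Aᵢ)
  4/25×19/68 = 19/425
  13/100×4/17 = 13/425
  7/50×33/68 = 231/3400
Sum = 487/3400

P(defect) = 487/3400 ≈ 14.32%


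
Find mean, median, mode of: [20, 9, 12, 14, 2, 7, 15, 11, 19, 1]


Sorted: [1, 2, 7, 9, 11, 12, 14, 15, 19, 20]
Mean = 110/10 = 11
Median = 23/2
Freq: {20: 1, 9: 1, 12: 1, 14: 1, 2: 1, 7: 1, 15: 1, 11: 1, 19: 1, 1: 1}
Mode: No mode

Mean=11, Median=23/2, Mode=No mode


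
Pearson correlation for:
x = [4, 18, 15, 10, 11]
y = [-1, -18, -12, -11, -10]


n=5, Σx=58, Σy=-52, Σxy=-728, Σx²=786, Σy²=690
r = (5×(-728) - 58×(-52))/√((5×786 - 58²)(5×690 - (-52)²))
= -624/√(566×746) = -624/√422236 ≈ -624/649.7969 ≈ -0.9603

r ≈ -0.9603


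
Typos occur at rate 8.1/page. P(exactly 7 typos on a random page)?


Poisson(λ=8.1): P(X=7) = e^(-λ)×λ^k/k!
= e^(-8.1) × 8.1^7 / 7!
≈ 0.0003035391381 × 2287679.2455 / 5040 ≈ 0.137778

P(X=7) ≈ 0.137778 ≈ 13.78%


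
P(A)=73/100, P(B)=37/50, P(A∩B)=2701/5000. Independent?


P(A)×P(B) = 2701/5000
P(A∩B) = 2701/5000
Equal ✓ → Independent

Yes, independent


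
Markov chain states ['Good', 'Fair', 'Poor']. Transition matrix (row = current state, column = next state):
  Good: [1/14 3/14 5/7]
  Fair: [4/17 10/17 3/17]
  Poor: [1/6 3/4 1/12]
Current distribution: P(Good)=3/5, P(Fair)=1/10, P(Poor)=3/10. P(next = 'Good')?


P(next=Good) = Σᵢ P(now=i)×P(i→Good)
= 3/5×1/14 + 1/10×4/17 + 3/10×1/6
= 3/70 + 2/85 + 1/20 = 277/2380

P = 277/2380 ≈ 0.1164


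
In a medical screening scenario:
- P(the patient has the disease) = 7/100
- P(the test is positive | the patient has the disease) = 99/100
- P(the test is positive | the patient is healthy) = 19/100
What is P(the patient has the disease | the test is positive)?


Using Bayes' theorem:
P(A|B) = P(B|A)·P(A) / P(B)

P(the test is positive) = 99/100 × 7/100 + 19/100 × 93/100
= 693/10000 + 1767/10000 = 123/500

P(the patient has the disease|the test is positive) = (693/10000) / (123/500) = 231/820

P(the patient has the disease|the test is positive) = 231/820 ≈ 28.17%


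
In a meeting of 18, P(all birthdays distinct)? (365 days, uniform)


P(all different) = Π(365-i)/365 for i=0..17
= (365/365)×(364/365)×...×(348/365)
= 0.653089

P ≈ 0.6531 ≈ 65.31%


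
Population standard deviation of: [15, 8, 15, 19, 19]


Mean = 76/5
  (15-76/5)²=1/25
  (8-76/5)²=1296/25
  (15-76/5)²=1/25
  (19-76/5)²=361/25
  (19-76/5)²=361/25
Σ(x-μ)² = 404/5
σ² = (404/5)/5 = 404/25

σ = √(404/25) ≈ 4.0200


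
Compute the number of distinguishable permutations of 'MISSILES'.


Letters: 8, freq: {'M': 1, 'I': 2, 'S': 3, 'L': 1, 'E': 1}
8!/(1!×2!×3!×1!×1!) = 40320/12 = 3360

3360


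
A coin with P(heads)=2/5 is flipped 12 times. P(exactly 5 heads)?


Binomial: P(X=5) = C(12,5)×p^5×(1-p)^7
= 792 × 32/3125 × 2187/78125 = 55427328/244140625

P(X=5) = 55427328/244140625 ≈ 22.70%


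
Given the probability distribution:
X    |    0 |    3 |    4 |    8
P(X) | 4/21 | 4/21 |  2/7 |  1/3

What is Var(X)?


E[X] = 92/21
E[X²] = 580/21
Var(X) = E[X²] - (E[X])² = 580/21 - 8464/441 = 3716/441

Var(X) = 3716/441 ≈ 8.4263


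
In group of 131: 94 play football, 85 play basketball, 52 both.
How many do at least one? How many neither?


|A∪B| = 94+85-52 = 127
Neither = 131-127 = 4

At least one: 127; Neither: 4


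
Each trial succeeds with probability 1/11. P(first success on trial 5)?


Geometric: P(X=5) = (1-p)^(k-1)×p = (10/11)^4×1/11 = 10000/161051

P(X=5) = 10000/161051 ≈ 6.21%


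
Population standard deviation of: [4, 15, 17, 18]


Mean = 54/4 = 27/2
  (4-27/2)²=361/4
  (15-27/2)²=9/4
  (17-27/2)²=49/4
  (18-27/2)²=81/4
Σ(x-μ)² = 125
σ² = 125/4

σ = √(125/4) ≈ 5.5902


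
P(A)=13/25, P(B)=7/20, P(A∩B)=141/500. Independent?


P(A)×P(B) = 91/500
P(A∩B) = 141/500
Not equal → NOT independent

No, not independent


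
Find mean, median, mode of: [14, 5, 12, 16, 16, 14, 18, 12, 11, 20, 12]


Sorted: [5, 11, 12, 12, 12, 14, 14, 16, 16, 18, 20]
Mean = 150/11
Median = 14
Freq: {14: 2, 5: 1, 12: 3, 16: 2, 18: 1, 11: 1, 20: 1}
Mode: [12]

Mean=150/11, Median=14, Mode=12


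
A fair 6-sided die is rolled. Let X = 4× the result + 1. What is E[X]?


E[die] = (1+6)/2 = 7/2
E[X] = 4×7/2 + 1 = 15

E[X] = 15


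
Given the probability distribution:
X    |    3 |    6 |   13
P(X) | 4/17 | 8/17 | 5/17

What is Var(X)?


E[X] = 125/17
E[X²] = 1169/17
Var(X) = E[X²] - (E[X])² = 1169/17 - 15625/289 = 4248/289

Var(X) = 4248/289 ≈ 14.6990


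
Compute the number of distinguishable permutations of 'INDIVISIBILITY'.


Letters: 14, freq: {'I': 6, 'N': 1, 'D': 1, 'V': 1, 'S': 1, 'B': 1, 'L': 1, 'T': 1, 'Y': 1}
14!/(6!×1!×1!×1!×1!×1!×1!×1!×1!) = 87178291200/720 = 121080960

121080960


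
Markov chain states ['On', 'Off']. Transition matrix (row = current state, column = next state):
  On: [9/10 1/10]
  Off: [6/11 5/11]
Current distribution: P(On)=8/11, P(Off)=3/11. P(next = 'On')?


P(next=On) = Σᵢ P(now=i)×P(i→On)
= 8/11×9/10 + 3/11×6/11
= 36/55 + 18/121 = 486/605

P = 486/605 ≈ 0.8033


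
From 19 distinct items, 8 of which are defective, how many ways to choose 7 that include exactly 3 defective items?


Choose 3 of the 8 defective items and 4 of the other 11 items:
C(8,3)×C(11,4) = 56×330 = 18480

18480


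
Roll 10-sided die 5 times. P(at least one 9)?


P(no 9)^5 = (9/10)^5 = 59049/100000
P(≥1) = 1 - 59049/100000 = 40951/100000

P = 40951/100000 ≈ 40.95%


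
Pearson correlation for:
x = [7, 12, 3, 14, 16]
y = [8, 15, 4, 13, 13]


n=5, Σx=52, Σy=53, Σxy=638, Σx²=654, Σy²=643
r = (5×638 - 52×53)/√((5×654 - 52²)(5×643 - 53²))
= 434/√(566×406) = 434/√229796 ≈ 434/479.3704 ≈ 0.9054

r ≈ 0.9054


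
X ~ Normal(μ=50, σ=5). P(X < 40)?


z = (40-50)/5 = -2.0
P(Z < -2.0) = 0.0228

P(X < 40) ≈ 0.0228


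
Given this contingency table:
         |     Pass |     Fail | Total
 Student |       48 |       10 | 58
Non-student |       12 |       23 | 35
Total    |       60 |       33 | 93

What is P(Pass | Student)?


P(Pass | Student) = 48/(48+10) = 48/58 = 24/29

P(Pass|Student) = 24/29 ≈ 82.76%


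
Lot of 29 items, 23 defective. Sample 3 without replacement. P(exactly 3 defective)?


Hypergeometric: C(23,3)×C(6,0)/C(29,3)
= 1771×1/3654 = 253/522

P(X=3) = 253/522 ≈ 48.47%


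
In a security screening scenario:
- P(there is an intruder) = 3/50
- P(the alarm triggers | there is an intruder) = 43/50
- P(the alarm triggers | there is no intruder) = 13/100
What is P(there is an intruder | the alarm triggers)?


Using Bayes' theorem:
P(A|B) = P(B|A)·P(A) / P(B)

P(the alarm triggers) = 43/50 × 3/50 + 13/100 × 47/50
= 129/2500 + 611/5000 = 869/5000

P(there is an intruder|the alarm triggers) = (129/2500) / (869/5000) = 258/869

P(there is an intruder|the alarm triggers) = 258/869 ≈ 29.69%


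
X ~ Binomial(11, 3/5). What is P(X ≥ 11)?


P(X ≥ 11) = Σ P(X=i) for i=11..11
P(X=11) = 177147/48828125
Sum = 177147/48828125

P(X ≥ 11) = 177147/48828125 ≈ 0.36%


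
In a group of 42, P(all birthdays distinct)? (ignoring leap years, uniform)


P(all different) = Π(365-i)/365 for i=0..41
= (365/365)×(364/365)×...×(324/365)
= 0.085970

P ≈ 0.0860 ≈ 8.60%


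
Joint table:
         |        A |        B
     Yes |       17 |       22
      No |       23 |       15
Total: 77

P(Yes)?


P(Yes) = (17+22)/77 = 39/77

P(Yes) = 39/77 ≈ 50.65%


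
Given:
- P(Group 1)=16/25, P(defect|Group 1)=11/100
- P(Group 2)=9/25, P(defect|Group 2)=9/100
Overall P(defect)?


P(B) = Σ P(B|Aᵢ)×P(Aᵢ)
  11/100×16/25 = 44/625
  9/100×9/25 = 81/2500
Sum = 257/2500

P(defect) = 257/2500 ≈ 10.28%


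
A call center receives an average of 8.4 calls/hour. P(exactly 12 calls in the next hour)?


Poisson(λ=8.4): P(X=12) = e^(-λ)×λ^k/k!
= e^(-8.4) × 8.4^12 / 12!
≈ 0.0002248673242 × 123410307017 / 479001600 ≈ 0.057935

P(X=12) ≈ 0.057935 ≈ 5.79%


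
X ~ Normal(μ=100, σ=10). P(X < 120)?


z = (120-100)/10 = 2.0
P(Z < 2.0) = 0.9772

P(X < 120) ≈ 0.9772


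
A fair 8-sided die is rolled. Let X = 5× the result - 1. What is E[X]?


E[die] = (1+8)/2 = 9/2
E[X] = 5×9/2 - 1 = 43/2

E[X] = 43/2


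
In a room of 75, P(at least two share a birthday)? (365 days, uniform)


P(all different) = Π(365-i)/365 for i=0..74
= 0.000280
P(match) = 1 - 0.000280 = 0.999720

P ≈ 0.9997 ≈ 99.97%


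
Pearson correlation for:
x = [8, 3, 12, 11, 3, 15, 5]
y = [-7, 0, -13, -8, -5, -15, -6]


n=7, Σx=57, Σy=-54, Σxy=-570, Σx²=597, Σy²=568
r = (7×(-570) - 57×(-54))/√((7×597 - 57²)(7×568 - (-54)²))
= -912/√(930×1060) = -912/√985800 ≈ -912/992.8746 ≈ -0.9185

r ≈ -0.9185


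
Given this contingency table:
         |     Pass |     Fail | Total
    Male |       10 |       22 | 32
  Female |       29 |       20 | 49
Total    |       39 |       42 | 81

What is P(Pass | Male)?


P(Pass | Male) = 10/(10+22) = 10/32 = 5/16

P(Pass|Male) = 5/16 ≈ 31.25%


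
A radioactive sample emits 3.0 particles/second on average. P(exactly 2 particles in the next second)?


Poisson(λ=3.0): P(X=2) = e^(-λ)×λ^k/k!
= e^(-3.0) × 3.0^2 / 2!
≈ 0.04978706837 × 9 / 2 ≈ 0.224042

P(X=2) ≈ 0.224042 ≈ 22.40%


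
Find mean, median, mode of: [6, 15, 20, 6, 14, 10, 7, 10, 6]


Sorted: [6, 6, 6, 7, 10, 10, 14, 15, 20]
Mean = 94/9
Median = 10
Freq: {6: 3, 15: 1, 20: 1, 14: 1, 10: 2, 7: 1}
Mode: [6]

Mean=94/9, Median=10, Mode=6


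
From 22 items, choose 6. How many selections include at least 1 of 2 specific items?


Complement: C(22,6) - C(20,6) = 74613 - 38760 = 35853

35853


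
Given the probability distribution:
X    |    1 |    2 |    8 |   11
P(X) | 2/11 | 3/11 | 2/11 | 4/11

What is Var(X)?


E[X] = 68/11
E[X²] = 626/11
Var(X) = E[X²] - (E[X])² = 626/11 - 4624/121 = 2262/121

Var(X) = 2262/121 ≈ 18.6942


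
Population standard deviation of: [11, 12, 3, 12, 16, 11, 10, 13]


Mean = 88/8 = 11
  (11-11)²=0
  (12-11)²=1
  (3-11)²=64
  (12-11)²=1
  (16-11)²=25
  (11-11)²=0
  (10-11)²=1
  (13-11)²=4
Σ(x-μ)² = 96
σ² = 96/8 = 12

σ = √(12) ≈ 3.4641


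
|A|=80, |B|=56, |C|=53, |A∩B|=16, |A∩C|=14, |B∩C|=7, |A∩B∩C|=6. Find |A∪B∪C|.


|A∪B∪C| = 80+56+53-16-14-7+6 = 158

|A∪B∪C| = 158


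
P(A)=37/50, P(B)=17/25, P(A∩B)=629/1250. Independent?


P(A)×P(B) = 629/1250
P(A∩B) = 629/1250
Equal ✓ → Independent

Yes, independent


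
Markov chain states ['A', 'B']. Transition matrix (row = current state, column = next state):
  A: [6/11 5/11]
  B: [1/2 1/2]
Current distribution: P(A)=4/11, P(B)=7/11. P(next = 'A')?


P(next=A) = Σᵢ P(now=i)×P(i→A)
= 4/11×6/11 + 7/11×1/2
= 24/121 + 7/22 = 125/242

P = 125/242 ≈ 0.5165


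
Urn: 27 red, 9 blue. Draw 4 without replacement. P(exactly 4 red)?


Hypergeometric: C(27,4)×C(9,0)/C(36,4)
= 17550×1/58905 = 390/1309

P(X=4) = 390/1309 ≈ 29.79%


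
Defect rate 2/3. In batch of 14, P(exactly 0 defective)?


Binomial: P(X=0) = C(14,0)×p^0×(1-p)^14
= 1 × 1 × 1/4782969 = 1/4782969

P(X=0) = 1/4782969 ≈ 0.00%


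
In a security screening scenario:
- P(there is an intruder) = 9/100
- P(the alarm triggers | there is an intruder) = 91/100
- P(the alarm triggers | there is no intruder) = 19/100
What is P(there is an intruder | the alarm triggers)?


Using Bayes' theorem:
P(A|B) = P(B|A)·P(A) / P(B)

P(the alarm triggers) = 91/100 × 9/100 + 19/100 × 91/100
= 819/10000 + 1729/10000 = 637/2500

P(there is an intruder|the alarm triggers) = (819/10000) / (637/2500) = 9/28

P(there is an intruder|the alarm triggers) = 9/28 ≈ 32.14%


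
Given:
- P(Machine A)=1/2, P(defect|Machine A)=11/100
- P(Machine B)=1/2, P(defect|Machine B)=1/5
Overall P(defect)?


P(B) = Σ P(B|Aᵢ)×P(Aᵢ)
  11/100×1/2 = 11/200
  1/5×1/2 = 1/10
Sum = 31/200

P(defect) = 31/200 ≈ 15.50%


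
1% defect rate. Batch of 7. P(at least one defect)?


P(all good) = (99/100)^7 = 93206534790699/100000000000000
P(≥1 defect) = 6793465209301/100000000000000

P = 6793465209301/100000000000000 ≈ 6.79%


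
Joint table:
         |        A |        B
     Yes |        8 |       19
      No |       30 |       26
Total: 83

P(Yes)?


P(Yes) = (8+19)/83 = 27/83

P(Yes) = 27/83 ≈ 32.53%


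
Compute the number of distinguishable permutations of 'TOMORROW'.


Letters: 8, freq: {'T': 1, 'O': 3, 'M': 1, 'R': 2, 'W': 1}
8!/(1!×3!×1!×2!×1!) = 40320/12 = 3360

3360


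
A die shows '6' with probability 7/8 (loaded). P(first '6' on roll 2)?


Geometric: P(X=2) = (1-p)^(k-1)×p = (1/8)^1×7/8 = 7/64

P(X=2) = 7/64 ≈ 10.94%


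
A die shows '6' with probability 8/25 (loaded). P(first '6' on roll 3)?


Geometric: P(X=3) = (1-p)^(k-1)×p = (17/25)^2×8/25 = 2312/15625

P(X=3) = 2312/15625 ≈ 14.80%


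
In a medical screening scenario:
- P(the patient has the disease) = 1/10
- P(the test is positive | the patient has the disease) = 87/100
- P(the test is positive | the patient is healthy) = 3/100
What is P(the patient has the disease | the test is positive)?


Using Bayes' theorem:
P(A|B) = P(B|A)·P(A) / P(B)

P(the test is positive) = 87/100 × 1/10 + 3/100 × 9/10
= 87/1000 + 27/1000 = 57/500

P(the patient has the disease|the test is positive) = (87/1000) / (57/500) = 29/38

P(the patient has the disease|the test is positive) = 29/38 ≈ 76.32%


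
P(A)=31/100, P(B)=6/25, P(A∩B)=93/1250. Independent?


P(A)×P(B) = 93/1250
P(A∩B) = 93/1250
Equal ✓ → Independent

Yes, independent


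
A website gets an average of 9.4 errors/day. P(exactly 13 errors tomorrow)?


Poisson(λ=9.4): P(X=13) = e^(-λ)×λ^k/k!
= e^(-9.4) × 9.4^13 / 13!
≈ 8.272406556e-05 × 4.47365095925e+12 / 6227020800 ≈ 0.059431

P(X=13) ≈ 0.059431 ≈ 5.94%


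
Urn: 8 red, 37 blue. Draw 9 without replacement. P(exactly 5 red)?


Hypergeometric: C(8,5)×C(37,4)/C(45,9)
= 56×66045/886163135 = 19992/4790071

P(X=5) = 19992/4790071 ≈ 0.42%


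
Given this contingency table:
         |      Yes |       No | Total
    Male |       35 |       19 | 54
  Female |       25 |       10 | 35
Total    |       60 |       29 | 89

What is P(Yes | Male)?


P(Yes | Male) = 35/(35+19) = 35/54

P(Yes|Male) = 35/54 ≈ 64.81%


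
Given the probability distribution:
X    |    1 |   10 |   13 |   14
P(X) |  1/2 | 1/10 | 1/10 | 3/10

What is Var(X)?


E[X] = 7
E[X²] = 431/5
Var(X) = E[X²] - (E[X])² = 431/5 - 49 = 186/5

Var(X) = 186/5 ≈ 37.2000


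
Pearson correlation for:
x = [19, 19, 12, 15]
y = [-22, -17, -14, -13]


n=4, Σx=65, Σy=-66, Σxy=-1104, Σx²=1091, Σy²=1138
r = (4×(-1104) - 65×(-66))/√((4×1091 - 65²)(4×1138 - (-66)²))
= -126/√(139×196) = -126/√27244 ≈ -126/165.0576 ≈ -0.7634

r ≈ -0.7634
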